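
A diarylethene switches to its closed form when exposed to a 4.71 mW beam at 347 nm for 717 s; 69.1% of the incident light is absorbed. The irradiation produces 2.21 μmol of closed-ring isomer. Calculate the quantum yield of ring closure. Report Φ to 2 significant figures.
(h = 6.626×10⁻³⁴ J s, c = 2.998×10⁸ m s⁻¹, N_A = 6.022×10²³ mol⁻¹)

Φ = 0.33

Product: 2.21 μmol = 2.21×10⁻⁶ mol.
Photon energy at 347 nm: hc/λ = (6.626×10⁻³⁴)(2.998×10⁸)/(347×10⁻⁹) = 5.725×10⁻¹⁹ J.
Energy delivered: (4.71 mW)(717 s) = 3.377 J.
Photons incident: 3.377 / 5.725×10⁻¹⁹ = 5.899×10¹⁸, i.e. 5.899×10¹⁸/6.022×10²³ = 9.796×10⁻⁶ mol.
Photons absorbed: 0.691 × 9.796×10⁻⁶ = 6.769×10⁻⁶ mol.
Φ = 2.21×10⁻⁶ mol / 6.769×10⁻⁶ mol photons = 0.33.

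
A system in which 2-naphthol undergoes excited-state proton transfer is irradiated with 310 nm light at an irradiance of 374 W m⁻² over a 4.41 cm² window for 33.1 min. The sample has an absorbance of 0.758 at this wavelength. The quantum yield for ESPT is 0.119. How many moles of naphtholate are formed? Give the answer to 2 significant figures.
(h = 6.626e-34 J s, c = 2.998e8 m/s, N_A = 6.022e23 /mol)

8.3e-5 mol

Photon energy at 310 nm: hc/λ = (6.626e-34)(2.998e8)/(310e-9) = 6.408e-19 J.
Energy delivered: (374 W m⁻²)(4.41e-4 m²)(1986 s) = 327.6 J.
Photons incident: 327.6 / 6.408e-19 = 5.112e20, i.e. 5.112e20/6.022e23 = 8.489e-4 mol.
Fraction absorbed: 1 − 10^(−0.758) = 0.8254.
Photons absorbed: 0.8254 × 8.489e-4 = 7.007e-4 mol.
Product: Φ × n_abs = 0.119 × 7.007e-4 = 8.338e-5 mol.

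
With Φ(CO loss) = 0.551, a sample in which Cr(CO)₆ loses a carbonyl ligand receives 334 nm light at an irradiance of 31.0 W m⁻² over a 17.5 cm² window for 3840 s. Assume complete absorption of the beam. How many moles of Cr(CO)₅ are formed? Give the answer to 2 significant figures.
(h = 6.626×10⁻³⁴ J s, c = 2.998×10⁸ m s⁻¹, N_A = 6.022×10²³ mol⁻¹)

3.2×10⁻⁴ mol

Photon energy at 334 nm: hc/λ = (6.626×10⁻³⁴)(2.998×10⁸)/(334×10⁻⁹) = 5.948×10⁻¹⁹ J.
Energy delivered: (31.0 W m⁻²)(17.5×10⁻⁴ m²)(3840 s) = 208.3 J.
Photons incident: 208.3 / 5.948×10⁻¹⁹ = 3.502×10²⁰, i.e. 3.502×10²⁰/6.022×10²³ = 5.815×10⁻⁴ mol.
Product: Φ × n_abs = 0.551 × 5.815×10⁻⁴ = 3.204×10⁻⁴ mol.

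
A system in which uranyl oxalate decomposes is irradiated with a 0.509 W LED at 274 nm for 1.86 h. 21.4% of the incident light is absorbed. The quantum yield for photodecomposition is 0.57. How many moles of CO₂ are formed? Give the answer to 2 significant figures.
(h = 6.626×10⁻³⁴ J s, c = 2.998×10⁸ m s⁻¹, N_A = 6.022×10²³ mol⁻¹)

Photon energy at 274 nm: hc/λ = (6.626×10⁻³⁴)(2.998×10⁸)/(274×10⁻⁹) = 7.250×10⁻¹⁹ J.
Energy delivered: (0.509 W)(6696 s) = 3408 J.
Photons incident: 3408 / 7.250×10⁻¹⁹ = 4.701×10²¹, i.e. 4.701×10²¹/6.022×10²³ = 0.007806 mol.
Photons absorbed: 0.214 × 0.007806 = 0.001670 mol.
Product: Φ × n_abs = 0.57 × 0.001670 = 9.519×10⁻⁴ mol.

9.5×10⁻⁴ mol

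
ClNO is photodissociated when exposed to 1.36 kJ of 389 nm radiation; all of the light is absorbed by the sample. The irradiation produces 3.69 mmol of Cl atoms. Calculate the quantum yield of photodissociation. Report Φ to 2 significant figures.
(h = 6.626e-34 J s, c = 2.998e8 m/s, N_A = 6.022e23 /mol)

Φ = 0.83

Product: 3.69 mmol = 0.00369 mol.
Photon energy at 389 nm: hc/λ = (6.626e-34)(2.998e8)/(389e-9) = 5.107e-19 J.
Incident energy: 1.36 kJ = 1360 J.
Photons incident: 1360 / 5.107e-19 = 2.663e21, i.e. 2.663e21/6.022e23 = 0.004422 mol.
Φ = 0.00369 mol / 0.004422 mol photons = 0.83.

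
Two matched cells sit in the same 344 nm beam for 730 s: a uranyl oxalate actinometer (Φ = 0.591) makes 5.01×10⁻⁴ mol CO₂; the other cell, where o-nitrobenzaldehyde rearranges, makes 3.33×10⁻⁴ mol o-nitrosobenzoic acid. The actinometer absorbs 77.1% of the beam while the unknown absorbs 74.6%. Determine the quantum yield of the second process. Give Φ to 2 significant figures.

Φ = 0.41

Photons absorbed by the actinometer: 5.01×10⁻⁴ / 0.591 = 8.477×10⁻⁴ mol.
Incident flux: 8.477×10⁻⁴ / 0.771 = 0.001099 einstein.
Absorbed by unknown: 0.746 × 0.001099 = 8.199×10⁻⁴ mol.
Φ(unknown) = 3.33×10⁻⁴ / 8.199×10⁻⁴ = 0.41.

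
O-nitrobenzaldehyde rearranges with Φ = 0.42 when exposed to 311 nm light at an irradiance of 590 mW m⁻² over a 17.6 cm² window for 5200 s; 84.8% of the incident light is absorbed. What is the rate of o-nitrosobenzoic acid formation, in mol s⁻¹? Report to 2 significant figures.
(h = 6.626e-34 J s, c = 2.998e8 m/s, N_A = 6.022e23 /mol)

Photon energy at 311 nm: hc/λ = (6.626e-34)(2.998e8)/(311e-9) = 6.387e-19 J.
Energy delivered: (590 mW m⁻²)(17.6e-4 m²)(5200 s) = 5.400 J.
Photons incident: 5.400 / 6.387e-19 = 8.455e18, i.e. 8.455e18/6.022e23 = 1.404e-5 mol.
Photons absorbed: 0.848 × 1.404e-5 = 1.191e-5 mol.
Product formed: 0.42 × 1.191e-5 = 5.002e-6 mol.
Rate: 5.002e-6 / 5200 s = 9.6e-10 mol s⁻¹.

9.6e-10 mol s⁻¹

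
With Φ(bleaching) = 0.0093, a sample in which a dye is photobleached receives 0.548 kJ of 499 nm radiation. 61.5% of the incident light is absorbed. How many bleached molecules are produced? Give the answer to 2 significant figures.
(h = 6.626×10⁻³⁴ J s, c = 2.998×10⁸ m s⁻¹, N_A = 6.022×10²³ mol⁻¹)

7.9×10¹⁸ bleached molecules

Photon energy at 499 nm: hc/λ = (6.626×10⁻³⁴)(2.998×10⁸)/(499×10⁻⁹) = 3.981×10⁻¹⁹ J.
Incident energy: 0.548 kJ = 548 J.
Photons incident: 548 / 3.981×10⁻¹⁹ = 1.377×10²¹, i.e. 1.377×10²¹/6.022×10²³ = 0.002287 mol.
Photons absorbed: 0.615 × 0.002287 = 0.001407 mol.
Product: Φ × n_abs = 0.0093 × 0.001407 = 1.309×10⁻⁵ mol.
As a count: 1.309×10⁻⁵ × 6.022×10²³ = 7.9×10¹⁸.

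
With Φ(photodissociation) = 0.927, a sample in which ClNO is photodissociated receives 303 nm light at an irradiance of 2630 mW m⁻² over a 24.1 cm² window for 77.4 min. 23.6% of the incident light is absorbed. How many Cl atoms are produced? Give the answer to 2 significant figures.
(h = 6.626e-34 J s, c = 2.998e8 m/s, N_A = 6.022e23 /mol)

9.8e18 atoms

Photon energy at 303 nm: hc/λ = (6.626e-34)(2.998e8)/(303e-9) = 6.556e-19 J.
Energy delivered: (2630 mW m⁻²)(24.1e-4 m²)(4644 s) = 29.44 J.
Photons incident: 29.44 / 6.556e-19 = 4.491e19, i.e. 4.491e19/6.022e23 = 7.458e-5 mol.
Photons absorbed: 0.236 × 7.458e-5 = 1.760e-5 mol.
Product: Φ × n_abs = 0.927 × 1.760e-5 = 1.632e-5 mol.
As a count: 1.632e-5 × 6.022e23 = 9.8e18.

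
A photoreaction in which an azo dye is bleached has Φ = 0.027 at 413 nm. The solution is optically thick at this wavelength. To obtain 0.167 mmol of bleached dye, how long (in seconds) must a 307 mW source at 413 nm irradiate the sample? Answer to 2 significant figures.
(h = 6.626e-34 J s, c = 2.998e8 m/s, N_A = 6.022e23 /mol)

t ≈ 5800 s

Product: 0.167 mmol = 1.67e-4 mol.
Photons that must be absorbed: 1.67e-4 / 0.027 = 0.006185 mol.
Photon energy: hc/λ = 4.810e-19 J; per mole, 2.897e5 J mol⁻¹.
Energy required: 0.006185 × 2.897e5 = 1792 J.
Time: 1792 J / 0.307 W = 5800 s.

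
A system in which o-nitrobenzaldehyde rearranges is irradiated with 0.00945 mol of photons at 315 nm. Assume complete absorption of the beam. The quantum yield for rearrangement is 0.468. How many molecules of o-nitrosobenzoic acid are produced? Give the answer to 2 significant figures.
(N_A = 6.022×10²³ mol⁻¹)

2.7×10²¹ molecules

Product: Φ × n_abs = 0.468 × 0.00945 = 0.004423 mol.
As a count: 0.004423 × 6.022×10²³ = 2.7×10²¹.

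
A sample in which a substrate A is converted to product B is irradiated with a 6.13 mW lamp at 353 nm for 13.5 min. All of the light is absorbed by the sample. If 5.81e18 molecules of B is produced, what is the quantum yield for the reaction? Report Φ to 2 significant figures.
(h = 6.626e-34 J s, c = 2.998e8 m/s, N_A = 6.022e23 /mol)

Φ = 0.66

Product: 5.81e18 / 6.022e23 = 9.648e-6 mol.
Photon energy at 353 nm: hc/λ = (6.626e-34)(2.998e8)/(353e-9) = 5.627e-19 J.
Energy delivered: (6.13 mW)(810 s) = 4.965 J.
Photons incident: 4.965 / 5.627e-19 = 8.824e18, i.e. 8.824e18/6.022e23 = 1.465e-5 mol.
Φ = 9.648e-6 mol / 1.465e-5 mol photons = 0.66.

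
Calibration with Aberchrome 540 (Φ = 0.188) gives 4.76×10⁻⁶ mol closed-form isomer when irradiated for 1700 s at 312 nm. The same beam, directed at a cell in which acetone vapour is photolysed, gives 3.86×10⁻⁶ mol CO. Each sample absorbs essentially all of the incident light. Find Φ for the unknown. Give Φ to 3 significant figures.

Photons absorbed by the actinometer: 4.76×10⁻⁶ / 0.188 = 2.532×10⁻⁵ mol.
Φ(unknown) = 3.86×10⁻⁶ / 2.532×10⁻⁵ = 0.152.

Φ = 0.152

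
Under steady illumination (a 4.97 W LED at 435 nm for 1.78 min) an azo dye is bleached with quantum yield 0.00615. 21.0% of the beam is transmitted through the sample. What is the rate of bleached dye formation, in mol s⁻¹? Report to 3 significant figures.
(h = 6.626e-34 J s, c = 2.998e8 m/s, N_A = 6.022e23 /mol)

Photon energy at 435 nm: hc/λ = (6.626e-34)(2.998e8)/(435e-9) = 4.567e-19 J.
Energy delivered: (4.97 W)(106.8 s) = 530.8 J.
Photons incident: 530.8 / 4.567e-19 = 1.162e21, i.e. 1.162e21/6.022e23 = 0.001930 mol.
Fraction absorbed: 1 − 21.0/100 = 0.7900.
Photons absorbed: 0.7900 × 0.001930 = 0.001525 mol.
Product formed: 0.00615 × 0.001525 = 9.379e-6 mol.
Rate: 9.379e-6 / 106.8 s = 8.78e-8 mol s⁻¹.

8.78e-8 mol s⁻¹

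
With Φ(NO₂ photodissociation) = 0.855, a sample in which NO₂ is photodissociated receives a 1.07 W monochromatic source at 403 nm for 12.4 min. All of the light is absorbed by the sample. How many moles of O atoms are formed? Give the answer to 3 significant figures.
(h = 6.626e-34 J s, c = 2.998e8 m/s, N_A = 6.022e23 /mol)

Photon energy at 403 nm: hc/λ = (6.626e-34)(2.998e8)/(403e-9) = 4.929e-19 J.
Energy delivered: (1.07 W)(744 s) = 796.1 J.
Photons incident: 796.1 / 4.929e-19 = 1.615e21, i.e. 1.615e21/6.022e23 = 0.002682 mol.
Product: Φ × n_abs = 0.855 × 0.002682 = 0.002293 mol.

0.00229 mol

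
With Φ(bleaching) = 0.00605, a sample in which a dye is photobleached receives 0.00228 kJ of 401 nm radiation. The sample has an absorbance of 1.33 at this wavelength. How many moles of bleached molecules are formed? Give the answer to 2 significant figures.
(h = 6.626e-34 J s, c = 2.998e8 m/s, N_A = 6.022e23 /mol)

4.4e-8 mol

Photon energy at 401 nm: hc/λ = (6.626e-34)(2.998e8)/(401e-9) = 4.954e-19 J.
Incident energy: 0.00228 kJ = 2.28 J.
Photons incident: 2.28 / 4.954e-19 = 4.602e18, i.e. 4.602e18/6.022e23 = 7.642e-6 mol.
Fraction absorbed: 1 − 10^(−1.33) = 0.9532.
Photons absorbed: 0.9532 × 7.642e-6 = 7.284e-6 mol.
Product: Φ × n_abs = 0.00605 × 7.284e-6 = 4.407e-8 mol.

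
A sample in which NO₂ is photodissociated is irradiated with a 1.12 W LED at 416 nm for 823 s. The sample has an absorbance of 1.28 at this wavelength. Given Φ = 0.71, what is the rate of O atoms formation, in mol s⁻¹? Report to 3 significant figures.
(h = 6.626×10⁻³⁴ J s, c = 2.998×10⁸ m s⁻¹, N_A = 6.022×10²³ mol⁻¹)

2.62×10⁻⁶ mol s⁻¹

Photon energy at 416 nm: hc/λ = (6.626×10⁻³⁴)(2.998×10⁸)/(416×10⁻⁹) = 4.775×10⁻¹⁹ J.
Energy delivered: (1.12 W)(823 s) = 921.8 J.
Photons incident: 921.8 / 4.775×10⁻¹⁹ = 1.930×10²¹, i.e. 1.930×10²¹/6.022×10²³ = 0.003205 mol.
Fraction absorbed: 1 − 10^(−1.28) = 0.9475.
Photons absorbed: 0.9475 × 0.003205 = 0.003037 mol.
Product formed: 0.71 × 0.003037 = 0.002156 mol.
Rate: 0.002156 / 823 s = 2.62×10⁻⁶ mol s⁻¹.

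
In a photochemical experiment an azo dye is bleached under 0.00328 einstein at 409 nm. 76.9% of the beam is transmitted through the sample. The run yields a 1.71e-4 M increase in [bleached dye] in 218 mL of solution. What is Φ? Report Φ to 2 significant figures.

Product: (1.71e-4 M)(0.218 L) = 3.728e-5 mol.
Fraction absorbed: 1 − 76.9/100 = 0.2310.
Photons absorbed: 0.2310 × 0.00328 = 7.577e-4 mol.
Φ = 3.728e-5 mol / 7.577e-4 mol photons = 0.049.

Φ = 0.049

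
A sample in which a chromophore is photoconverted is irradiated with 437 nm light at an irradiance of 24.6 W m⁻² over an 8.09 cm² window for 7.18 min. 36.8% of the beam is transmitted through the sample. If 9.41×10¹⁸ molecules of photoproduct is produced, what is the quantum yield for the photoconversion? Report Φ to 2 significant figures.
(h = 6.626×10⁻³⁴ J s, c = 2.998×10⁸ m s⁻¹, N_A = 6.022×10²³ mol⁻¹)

Φ = 0.79

Product: 9.41×10¹⁸ / 6.022×10²³ = 1.563×10⁻⁵ mol.
Photon energy at 437 nm: hc/λ = (6.626×10⁻³⁴)(2.998×10⁸)/(437×10⁻⁹) = 4.546×10⁻¹⁹ J.
Energy delivered: (24.6 W m⁻²)(8.09×10⁻⁴ m²)(430.8 s) = 8.574 J.
Photons incident: 8.574 / 4.546×10⁻¹⁹ = 1.886×10¹⁹, i.e. 1.886×10¹⁹/6.022×10²³ = 3.132×10⁻⁵ mol.
Fraction absorbed: 1 − 36.8/100 = 0.6320.
Photons absorbed: 0.6320 × 3.132×10⁻⁵ = 1.979×10⁻⁵ mol.
Φ = 1.563×10⁻⁵ mol / 1.979×10⁻⁵ mol photons = 0.79.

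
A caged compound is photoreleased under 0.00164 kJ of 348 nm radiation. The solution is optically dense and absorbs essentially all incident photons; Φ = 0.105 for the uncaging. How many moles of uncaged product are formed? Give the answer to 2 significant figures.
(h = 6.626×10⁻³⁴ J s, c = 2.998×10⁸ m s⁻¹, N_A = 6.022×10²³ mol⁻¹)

Photon energy at 348 nm: hc/λ = (6.626×10⁻³⁴)(2.998×10⁸)/(348×10⁻⁹) = 5.708×10⁻¹⁹ J.
Incident energy: 0.00164 kJ = 1.64 J.
Photons incident: 1.64 / 5.708×10⁻¹⁹ = 2.873×10¹⁸, i.e. 2.873×10¹⁸/6.022×10²³ = 4.771×10⁻⁶ mol.
Product: Φ × n_abs = 0.105 × 4.771×10⁻⁶ = 5.010×10⁻⁷ mol.

5.0×10⁻⁷ mol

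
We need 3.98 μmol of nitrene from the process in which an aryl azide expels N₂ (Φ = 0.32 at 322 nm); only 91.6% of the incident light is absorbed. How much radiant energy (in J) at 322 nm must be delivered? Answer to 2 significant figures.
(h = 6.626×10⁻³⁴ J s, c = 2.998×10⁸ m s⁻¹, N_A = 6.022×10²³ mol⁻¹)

5.0 J

Product: 3.98 μmol = 3.98×10⁻⁶ mol.
Photons that must be absorbed: 3.98×10⁻⁶ / 0.32 = 1.244×10⁻⁵ mol.
Incident photons needed: 1.244×10⁻⁵ / 0.916 = 1.358×10⁻⁵ mol.
Photon energy: hc/λ = 6.169×10⁻¹⁹ J; per mole, 3.715×10⁵ J mol⁻¹.
Energy required: 1.358×10⁻⁵ × 3.715×10⁵ = 5.0 J.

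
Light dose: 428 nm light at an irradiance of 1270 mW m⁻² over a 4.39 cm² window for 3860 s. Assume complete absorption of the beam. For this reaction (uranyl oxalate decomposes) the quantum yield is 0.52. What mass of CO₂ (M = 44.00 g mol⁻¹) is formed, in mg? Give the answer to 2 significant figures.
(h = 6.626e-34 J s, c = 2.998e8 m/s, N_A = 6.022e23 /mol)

Photon energy at 428 nm: hc/λ = (6.626e-34)(2.998e8)/(428e-9) = 4.641e-19 J.
Energy delivered: (1270 mW m⁻²)(4.39e-4 m²)(3860 s) = 2.152 J.
Photons incident: 2.152 / 4.641e-19 = 4.637e18, i.e. 4.637e18/6.022e23 = 7.700e-6 mol.
Product: Φ × n_abs = 0.52 × 7.700e-6 = 4.004e-6 mol.
Mass: 4.004e-6 × 44.00 = 1.762e-4 g = 0.18 mg.

0.18 mg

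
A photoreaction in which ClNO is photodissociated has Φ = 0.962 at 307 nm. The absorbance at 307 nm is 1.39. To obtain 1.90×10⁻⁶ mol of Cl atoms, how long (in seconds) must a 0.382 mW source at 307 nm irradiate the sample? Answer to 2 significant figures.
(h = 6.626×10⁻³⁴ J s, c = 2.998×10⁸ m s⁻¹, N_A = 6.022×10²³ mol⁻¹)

Photons that must be absorbed: 1.90×10⁻⁶ / 0.962 = 1.975×10⁻⁶ mol.
Fraction absorbed: 1 − 10^(−1.39) = 0.9593.
Incident photons needed: 1.975×10⁻⁶ / 0.9593 = 2.059×10⁻⁶ mol.
Photon energy: hc/λ = 6.471×10⁻¹⁹ J; per mole, 3.897×10⁵ J mol⁻¹.
Energy required: 2.059×10⁻⁶ × 3.897×10⁵ = 0.8024 J.
Time: 0.8024 J / 0.000382 W = 2100 s.

t ≈ 2100 s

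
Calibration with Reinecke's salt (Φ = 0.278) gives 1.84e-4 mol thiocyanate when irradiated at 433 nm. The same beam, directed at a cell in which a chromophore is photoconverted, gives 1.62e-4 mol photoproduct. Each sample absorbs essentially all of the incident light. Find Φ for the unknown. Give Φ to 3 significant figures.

Φ = 0.245

Photons absorbed by the actinometer: 1.84e-4 / 0.278 = 6.619e-4 mol.
Φ(unknown) = 1.62e-4 / 6.619e-4 = 0.245.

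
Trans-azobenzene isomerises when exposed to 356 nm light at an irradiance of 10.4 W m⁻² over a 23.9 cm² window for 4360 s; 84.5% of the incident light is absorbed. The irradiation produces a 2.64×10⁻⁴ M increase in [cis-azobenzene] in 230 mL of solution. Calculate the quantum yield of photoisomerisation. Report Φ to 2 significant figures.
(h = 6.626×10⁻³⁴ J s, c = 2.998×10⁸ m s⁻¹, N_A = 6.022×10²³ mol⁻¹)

Φ = 0.22

Product: (2.64×10⁻⁴ M)(0.23 L) = 6.072×10⁻⁵ mol.
Photon energy at 356 nm: hc/λ = (6.626×10⁻³⁴)(2.998×10⁸)/(356×10⁻⁹) = 5.580×10⁻¹⁹ J.
Energy delivered: (10.4 W m⁻²)(23.9×10⁻⁴ m²)(4360 s) = 108.4 J.
Photons incident: 108.4 / 5.580×10⁻¹⁹ = 1.943×10²⁰, i.e. 1.943×10²⁰/6.022×10²³ = 3.227×10⁻⁴ mol.
Photons absorbed: 0.845 × 3.227×10⁻⁴ = 2.727×10⁻⁴ mol.
Φ = 6.072×10⁻⁵ mol / 2.727×10⁻⁴ mol photons = 0.22.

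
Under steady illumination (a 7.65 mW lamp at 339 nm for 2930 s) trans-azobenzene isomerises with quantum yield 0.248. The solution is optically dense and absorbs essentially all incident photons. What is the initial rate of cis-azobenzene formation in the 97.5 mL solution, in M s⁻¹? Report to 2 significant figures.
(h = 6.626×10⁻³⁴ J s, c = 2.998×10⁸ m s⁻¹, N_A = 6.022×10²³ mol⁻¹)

Photon energy at 339 nm: hc/λ = (6.626×10⁻³⁴)(2.998×10⁸)/(339×10⁻⁹) = 5.860×10⁻¹⁹ J.
Energy delivered: (7.65 mW)(2930 s) = 22.41 J.
Photons incident: 22.41 / 5.860×10⁻¹⁹ = 3.824×10¹⁹, i.e. 3.824×10¹⁹/6.022×10²³ = 6.350×10⁻⁵ mol.
Product formed: 0.248 × 6.350×10⁻⁵ = 1.575×10⁻⁵ mol.
Rate: 1.575×10⁻⁵ mol / (2930 s × 0.0975 L) = 5.5×10⁻⁸ M s⁻¹.

5.5×10⁻⁸ M s⁻¹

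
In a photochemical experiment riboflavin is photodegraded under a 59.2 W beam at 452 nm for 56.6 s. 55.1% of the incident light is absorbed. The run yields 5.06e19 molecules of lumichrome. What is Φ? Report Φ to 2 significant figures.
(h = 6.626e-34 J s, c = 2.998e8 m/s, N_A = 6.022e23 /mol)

Product: 5.06e19 / 6.022e23 = 8.403e-5 mol.
Photon energy at 452 nm: hc/λ = (6.626e-34)(2.998e8)/(452e-9) = 4.395e-19 J.
Energy delivered: (59.2 W)(56.6 s) = 3351 J.
Photons incident: 3351 / 4.395e-19 = 7.625e21, i.e. 7.625e21/6.022e23 = 0.01266 mol.
Photons absorbed: 0.551 × 0.01266 = 0.006976 mol.
Φ = 8.403e-5 mol / 0.006976 mol photons = 0.012.

Φ = 0.012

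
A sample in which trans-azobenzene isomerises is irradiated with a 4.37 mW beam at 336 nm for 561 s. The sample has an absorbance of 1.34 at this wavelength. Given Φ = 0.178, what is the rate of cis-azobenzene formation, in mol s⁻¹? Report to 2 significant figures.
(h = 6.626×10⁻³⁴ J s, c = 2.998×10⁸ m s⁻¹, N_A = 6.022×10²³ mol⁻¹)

2.1×10⁻⁹ mol s⁻¹

Photon energy at 336 nm: hc/λ = (6.626×10⁻³⁴)(2.998×10⁸)/(336×10⁻⁹) = 5.912×10⁻¹⁹ J.
Energy delivered: (4.37 mW)(561 s) = 2.452 J.
Photons incident: 2.452 / 5.912×10⁻¹⁹ = 4.147×10¹⁸, i.e. 4.147×10¹⁸/6.022×10²³ = 6.886×10⁻⁶ mol.
Fraction absorbed: 1 − 10^(−1.34) = 0.9543.
Photons absorbed: 0.9543 × 6.886×10⁻⁶ = 6.571×10⁻⁶ mol.
Product formed: 0.178 × 6.571×10⁻⁶ = 1.170×10⁻⁶ mol.
Rate: 1.170×10⁻⁶ / 561 s = 2.1×10⁻⁹ mol s⁻¹.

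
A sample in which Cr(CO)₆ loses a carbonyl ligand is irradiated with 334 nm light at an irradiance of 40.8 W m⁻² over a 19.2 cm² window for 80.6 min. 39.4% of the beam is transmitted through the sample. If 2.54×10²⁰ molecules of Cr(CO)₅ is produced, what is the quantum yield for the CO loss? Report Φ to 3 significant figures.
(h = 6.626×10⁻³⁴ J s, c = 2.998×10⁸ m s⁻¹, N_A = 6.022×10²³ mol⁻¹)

Product: 2.54×10²⁰ / 6.022×10²³ = 4.218×10⁻⁴ mol.
Photon energy at 334 nm: hc/λ = (6.626×10⁻³⁴)(2.998×10⁸)/(334×10⁻⁹) = 5.948×10⁻¹⁹ J.
Energy delivered: (40.8 W m⁻²)(19.2×10⁻⁴ m²)(4836 s) = 378.8 J.
Photons incident: 378.8 / 5.948×10⁻¹⁹ = 6.369×10²⁰, i.e. 6.369×10²⁰/6.022×10²³ = 0.001058 mol.
Fraction absorbed: 1 − 39.4/100 = 0.6060.
Photons absorbed: 0.6060 × 0.001058 = 6.411×10⁻⁴ mol.
Φ = 4.218×10⁻⁴ mol / 6.411×10⁻⁴ mol photons = 0.658.

Φ = 0.658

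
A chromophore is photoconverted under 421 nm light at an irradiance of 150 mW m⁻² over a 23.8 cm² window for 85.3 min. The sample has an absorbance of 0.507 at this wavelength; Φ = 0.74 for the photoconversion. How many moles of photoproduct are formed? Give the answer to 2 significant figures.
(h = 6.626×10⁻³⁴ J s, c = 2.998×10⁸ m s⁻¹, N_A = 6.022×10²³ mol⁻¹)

3.3×10⁻⁶ mol

Photon energy at 421 nm: hc/λ = (6.626×10⁻³⁴)(2.998×10⁸)/(421×10⁻⁹) = 4.718×10⁻¹⁹ J.
Energy delivered: (150 mW m⁻²)(23.8×10⁻⁴ m²)(5118 s) = 1.827 J.
Photons incident: 1.827 / 4.718×10⁻¹⁹ = 3.872×10¹⁸, i.e. 3.872×10¹⁸/6.022×10²³ = 6.430×10⁻⁶ mol.
Fraction absorbed: 1 − 10^(−0.507) = 0.6888.
Photons absorbed: 0.6888 × 6.430×10⁻⁶ = 4.429×10⁻⁶ mol.
Product: Φ × n_abs = 0.74 × 4.429×10⁻⁶ = 3.277×10⁻⁶ mol.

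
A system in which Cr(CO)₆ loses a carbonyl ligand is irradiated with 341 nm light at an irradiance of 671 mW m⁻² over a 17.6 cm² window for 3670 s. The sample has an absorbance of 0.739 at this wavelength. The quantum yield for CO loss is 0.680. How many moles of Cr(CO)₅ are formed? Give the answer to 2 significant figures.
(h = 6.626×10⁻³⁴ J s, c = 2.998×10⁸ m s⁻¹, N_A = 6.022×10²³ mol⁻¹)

6.9×10⁻⁶ mol

Photon energy at 341 nm: hc/λ = (6.626×10⁻³⁴)(2.998×10⁸)/(341×10⁻⁹) = 5.825×10⁻¹⁹ J.
Energy delivered: (671 mW m⁻²)(17.6×10⁻⁴ m²)(3670 s) = 4.334 J.
Photons incident: 4.334 / 5.825×10⁻¹⁹ = 7.440×10¹⁸, i.e. 7.440×10¹⁸/6.022×10²³ = 1.235×10⁻⁵ mol.
Fraction absorbed: 1 − 10^(−0.739) = 0.8176.
Photons absorbed: 0.8176 × 1.235×10⁻⁵ = 1.010×10⁻⁵ mol.
Product: Φ × n_abs = 0.680 × 1.010×10⁻⁵ = 6.868×10⁻⁶ mol.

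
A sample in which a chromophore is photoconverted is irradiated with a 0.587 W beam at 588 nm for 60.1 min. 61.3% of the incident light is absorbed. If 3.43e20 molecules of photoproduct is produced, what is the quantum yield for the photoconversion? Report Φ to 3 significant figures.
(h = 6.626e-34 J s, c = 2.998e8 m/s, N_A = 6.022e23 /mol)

Product: 3.43e20 / 6.022e23 = 5.696e-4 mol.
Photon energy at 588 nm: hc/λ = (6.626e-34)(2.998e8)/(588e-9) = 3.378e-19 J.
Energy delivered: (0.587 W)(3606 s) = 2117 J.
Photons incident: 2117 / 3.378e-19 = 6.267e21, i.e. 6.267e21/6.022e23 = 0.01041 mol.
Photons absorbed: 0.613 × 0.01041 = 0.006381 mol.
Φ = 5.696e-4 mol / 0.006381 mol photons = 0.0893.

Φ = 0.0893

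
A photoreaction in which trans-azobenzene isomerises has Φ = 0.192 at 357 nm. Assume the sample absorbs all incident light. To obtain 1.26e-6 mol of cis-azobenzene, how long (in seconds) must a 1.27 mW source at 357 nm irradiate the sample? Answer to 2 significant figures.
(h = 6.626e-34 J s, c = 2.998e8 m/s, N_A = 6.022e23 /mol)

Photons that must be absorbed: 1.26e-6 / 0.192 = 6.563e-6 mol.
Photon energy: hc/λ = 5.564e-19 J; per mole, 3.351e5 J mol⁻¹.
Energy required: 6.563e-6 × 3.351e5 = 2.199 J.
Time: 2.199 J / 0.00127 W = 1700 s.

t ≈ 1700 s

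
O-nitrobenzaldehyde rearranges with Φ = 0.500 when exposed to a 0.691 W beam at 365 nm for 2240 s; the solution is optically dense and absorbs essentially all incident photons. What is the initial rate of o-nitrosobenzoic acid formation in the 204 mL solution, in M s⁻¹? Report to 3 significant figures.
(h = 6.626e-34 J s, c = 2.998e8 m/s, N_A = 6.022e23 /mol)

Photon energy at 365 nm: hc/λ = (6.626e-34)(2.998e8)/(365e-9) = 5.442e-19 J.
Energy delivered: (0.691 W)(2240 s) = 1548 J.
Photons incident: 1548 / 5.442e-19 = 2.845e21, i.e. 2.845e21/6.022e23 = 0.004724 mol.
Product formed: 0.500 × 0.004724 = 0.002362 mol.
Rate: 0.002362 mol / (2240 s × 0.204 L) = 5.17e-6 M s⁻¹.

5.17e-6 M s⁻¹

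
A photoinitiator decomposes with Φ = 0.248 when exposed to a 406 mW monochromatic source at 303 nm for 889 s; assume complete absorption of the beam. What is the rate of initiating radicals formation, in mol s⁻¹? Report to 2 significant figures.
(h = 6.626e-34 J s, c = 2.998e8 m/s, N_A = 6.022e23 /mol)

Photon energy at 303 nm: hc/λ = (6.626e-34)(2.998e8)/(303e-9) = 6.556e-19 J.
Energy delivered: (406 mW)(889 s) = 360.9 J.
Photons incident: 360.9 / 6.556e-19 = 5.505e20, i.e. 5.505e20/6.022e23 = 9.141e-4 mol.
Product formed: 0.248 × 9.141e-4 = 2.267e-4 mol.
Rate: 2.267e-4 / 889 s = 2.6e-7 mol s⁻¹.

2.6e-7 mol s⁻¹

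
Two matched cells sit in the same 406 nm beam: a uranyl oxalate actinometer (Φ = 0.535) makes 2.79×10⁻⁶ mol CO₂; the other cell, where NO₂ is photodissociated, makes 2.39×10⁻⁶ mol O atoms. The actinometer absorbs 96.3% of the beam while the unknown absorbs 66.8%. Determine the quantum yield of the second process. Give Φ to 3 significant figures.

Photons absorbed by the actinometer: 2.79×10⁻⁶ / 0.535 = 5.215×10⁻⁶ mol.
Incident flux: 5.215×10⁻⁶ / 0.963 = 5.415×10⁻⁶ einstein.
Absorbed by unknown: 0.668 × 5.415×10⁻⁶ = 3.617×10⁻⁶ mol.
Φ(unknown) = 2.39×10⁻⁶ / 3.617×10⁻⁶ = 0.661.

Φ = 0.661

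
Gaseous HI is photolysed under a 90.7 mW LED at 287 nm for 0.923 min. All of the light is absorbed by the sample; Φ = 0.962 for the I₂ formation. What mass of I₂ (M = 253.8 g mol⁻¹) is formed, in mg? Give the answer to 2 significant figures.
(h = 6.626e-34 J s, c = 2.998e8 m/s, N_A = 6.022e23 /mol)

2.9 mg

Photon energy at 287 nm: hc/λ = (6.626e-34)(2.998e8)/(287e-9) = 6.922e-19 J.
Energy delivered: (90.7 mW)(55.38 s) = 5.023 J.
Photons incident: 5.023 / 6.922e-19 = 7.257e18, i.e. 7.257e18/6.022e23 = 1.205e-5 mol.
Product: Φ × n_abs = 0.962 × 1.205e-5 = 1.159e-5 mol.
Mass: 1.159e-5 × 253.8 = 0.002942 g = 2.9 mg.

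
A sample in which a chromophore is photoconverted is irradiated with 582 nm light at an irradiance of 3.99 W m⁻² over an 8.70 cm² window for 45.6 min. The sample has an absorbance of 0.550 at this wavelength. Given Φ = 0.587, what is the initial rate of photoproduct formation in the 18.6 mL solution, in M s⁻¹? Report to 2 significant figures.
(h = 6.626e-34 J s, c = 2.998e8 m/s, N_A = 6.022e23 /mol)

Photon energy at 582 nm: hc/λ = (6.626e-34)(2.998e8)/(582e-9) = 3.413e-19 J.
Energy delivered: (3.99 W m⁻²)(8.70e-4 m²)(2736 s) = 9.497 J.
Photons incident: 9.497 / 3.413e-19 = 2.783e19, i.e. 2.783e19/6.022e23 = 4.621e-5 mol.
Fraction absorbed: 1 − 10^(−0.550) = 0.7182.
Photons absorbed: 0.7182 × 4.621e-5 = 3.319e-5 mol.
Product formed: 0.587 × 3.319e-5 = 1.948e-5 mol.
Rate: 1.948e-5 mol / (2736 s × 0.0186 L) = 3.8e-7 M s⁻¹.

3.8e-7 M s⁻¹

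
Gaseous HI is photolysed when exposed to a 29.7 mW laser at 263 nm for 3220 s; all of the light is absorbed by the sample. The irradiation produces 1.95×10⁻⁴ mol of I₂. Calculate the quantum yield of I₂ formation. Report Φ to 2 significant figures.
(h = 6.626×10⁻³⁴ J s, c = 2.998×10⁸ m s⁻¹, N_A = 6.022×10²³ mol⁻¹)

Φ = 0.93

Photon energy at 263 nm: hc/λ = (6.626×10⁻³⁴)(2.998×10⁸)/(263×10⁻⁹) = 7.553×10⁻¹⁹ J.
Energy delivered: (29.7 mW)(3220 s) = 95.63 J.
Photons incident: 95.63 / 7.553×10⁻¹⁹ = 1.266×10²⁰, i.e. 1.266×10²⁰/6.022×10²³ = 2.102×10⁻⁴ mol.
Φ = 1.95×10⁻⁴ mol / 2.102×10⁻⁴ mol photons = 0.93.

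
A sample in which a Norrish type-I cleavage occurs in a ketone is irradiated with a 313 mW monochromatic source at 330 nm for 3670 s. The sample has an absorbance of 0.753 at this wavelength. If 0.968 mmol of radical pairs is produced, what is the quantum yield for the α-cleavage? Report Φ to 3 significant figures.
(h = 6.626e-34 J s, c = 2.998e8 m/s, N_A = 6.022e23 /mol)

Product: 0.968 mmol = 9.68e-4 mol.
Photon energy at 330 nm: hc/λ = (6.626e-34)(2.998e8)/(330e-9) = 6.020e-19 J.
Energy delivered: (313 mW)(3670 s) = 1149 J.
Photons incident: 1149 / 6.020e-19 = 1.909e21, i.e. 1.909e21/6.022e23 = 0.003170 mol.
Fraction absorbed: 1 − 10^(−0.753) = 0.8234.
Photons absorbed: 0.8234 × 0.003170 = 0.002610 mol.
Φ = 9.68e-4 mol / 0.002610 mol photons = 0.371.

Φ = 0.371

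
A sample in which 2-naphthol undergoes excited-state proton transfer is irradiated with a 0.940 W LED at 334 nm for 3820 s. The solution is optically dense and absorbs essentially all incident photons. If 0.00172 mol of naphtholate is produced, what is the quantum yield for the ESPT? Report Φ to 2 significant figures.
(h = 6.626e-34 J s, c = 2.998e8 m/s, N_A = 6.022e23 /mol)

Photon energy at 334 nm: hc/λ = (6.626e-34)(2.998e8)/(334e-9) = 5.948e-19 J.
Energy delivered: (0.940 W)(3820 s) = 3591 J.
Photons incident: 3591 / 5.948e-19 = 6.037e21, i.e. 6.037e21/6.022e23 = 0.01002 mol.
Φ = 0.00172 mol / 0.01002 mol photons = 0.17.

Φ = 0.17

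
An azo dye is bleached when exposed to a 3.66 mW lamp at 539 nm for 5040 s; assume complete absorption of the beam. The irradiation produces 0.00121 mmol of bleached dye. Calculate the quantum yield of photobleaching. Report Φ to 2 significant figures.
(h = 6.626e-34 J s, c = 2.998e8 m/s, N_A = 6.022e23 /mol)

Φ = 0.015

Product: 0.00121 mmol = 1.21e-6 mol.
Photon energy at 539 nm: hc/λ = (6.626e-34)(2.998e8)/(539e-9) = 3.685e-19 J.
Energy delivered: (3.66 mW)(5040 s) = 18.45 J.
Photons incident: 18.45 / 3.685e-19 = 5.007e19, i.e. 5.007e19/6.022e23 = 8.315e-5 mol.
Φ = 1.21e-6 mol / 8.315e-5 mol photons = 0.015.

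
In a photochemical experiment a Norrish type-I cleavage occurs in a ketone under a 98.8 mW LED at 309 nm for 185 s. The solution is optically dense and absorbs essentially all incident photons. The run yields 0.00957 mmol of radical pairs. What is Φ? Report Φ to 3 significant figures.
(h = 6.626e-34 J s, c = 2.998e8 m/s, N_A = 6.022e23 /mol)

Product: 0.00957 mmol = 9.57e-6 mol.
Photon energy at 309 nm: hc/λ = (6.626e-34)(2.998e8)/(309e-9) = 6.429e-19 J.
Energy delivered: (98.8 mW)(185 s) = 18.28 J.
Photons incident: 18.28 / 6.429e-19 = 2.843e19, i.e. 2.843e19/6.022e23 = 4.721e-5 mol.
Φ = 9.57e-6 mol / 4.721e-5 mol photons = 0.203.

Φ = 0.203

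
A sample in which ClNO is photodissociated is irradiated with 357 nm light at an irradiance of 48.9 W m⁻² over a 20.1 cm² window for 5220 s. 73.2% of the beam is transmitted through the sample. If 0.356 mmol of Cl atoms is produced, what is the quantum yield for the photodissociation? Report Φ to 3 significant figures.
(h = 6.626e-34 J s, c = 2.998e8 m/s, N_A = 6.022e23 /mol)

Φ = 0.868

Product: 0.356 mmol = 3.56e-4 mol.
Photon energy at 357 nm: hc/λ = (6.626e-34)(2.998e8)/(357e-9) = 5.564e-19 J.
Energy delivered: (48.9 W m⁻²)(20.1e-4 m²)(5220 s) = 513.1 J.
Photons incident: 513.1 / 5.564e-19 = 9.222e20, i.e. 9.222e20/6.022e23 = 0.001531 mol.
Fraction absorbed: 1 − 73.2/100 = 0.2680.
Photons absorbed: 0.2680 × 0.001531 = 4.103e-4 mol.
Φ = 3.56e-4 mol / 4.103e-4 mol photons = 0.868.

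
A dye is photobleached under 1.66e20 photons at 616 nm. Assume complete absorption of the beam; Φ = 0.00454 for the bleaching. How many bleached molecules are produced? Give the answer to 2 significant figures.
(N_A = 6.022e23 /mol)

7.5e17 bleached molecules

Moles of photons: 1.66e20 / 6.022e23 = 2.757e-4 mol.
Product: Φ × n_abs = 0.00454 × 2.757e-4 = 1.252e-6 mol.
As a count: 1.252e-6 × 6.022e23 = 7.5e17.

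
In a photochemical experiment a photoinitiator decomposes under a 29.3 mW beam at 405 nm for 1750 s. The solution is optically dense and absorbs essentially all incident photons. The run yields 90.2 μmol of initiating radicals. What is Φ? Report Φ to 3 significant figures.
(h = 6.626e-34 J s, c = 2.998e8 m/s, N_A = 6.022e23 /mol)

Product: 90.2 μmol = 9.02e-5 mol.
Photon energy at 405 nm: hc/λ = (6.626e-34)(2.998e8)/(405e-9) = 4.905e-19 J.
Energy delivered: (29.3 mW)(1750 s) = 51.28 J.
Photons incident: 51.28 / 4.905e-19 = 1.045e20, i.e. 1.045e20/6.022e23 = 1.735e-4 mol.
Φ = 9.02e-5 mol / 1.735e-4 mol photons = 0.520.

Φ = 0.520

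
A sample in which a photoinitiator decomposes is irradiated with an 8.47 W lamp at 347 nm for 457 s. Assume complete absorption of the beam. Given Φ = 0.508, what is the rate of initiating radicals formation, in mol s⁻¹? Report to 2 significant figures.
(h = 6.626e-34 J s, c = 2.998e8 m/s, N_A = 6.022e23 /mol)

Photon energy at 347 nm: hc/λ = (6.626e-34)(2.998e8)/(347e-9) = 5.725e-19 J.
Energy delivered: (8.47 W)(457 s) = 3871 J.
Photons incident: 3871 / 5.725e-19 = 6.762e21, i.e. 6.762e21/6.022e23 = 0.01123 mol.
Product formed: 0.508 × 0.01123 = 0.005705 mol.
Rate: 0.005705 / 457 s = 1.2e-5 mol s⁻¹.

1.2e-5 mol s⁻¹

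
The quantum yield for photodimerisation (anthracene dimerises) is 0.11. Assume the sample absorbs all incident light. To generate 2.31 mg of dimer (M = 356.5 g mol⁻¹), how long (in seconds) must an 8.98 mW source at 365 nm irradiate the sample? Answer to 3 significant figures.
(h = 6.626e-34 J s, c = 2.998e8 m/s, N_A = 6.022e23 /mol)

t ≈ 2150 s

Product: 2.31 mg / 356.5 g mol⁻¹ = 6.480e-6 mol.
Photons that must be absorbed: 6.480e-6 / 0.11 = 5.891e-5 mol.
Photon energy: hc/λ = 5.442e-19 J; per mole, 3.277e5 J mol⁻¹.
Energy required: 5.891e-5 × 3.277e5 = 19.30 J.
Time: 19.30 J / 0.00898 W = 2150 s.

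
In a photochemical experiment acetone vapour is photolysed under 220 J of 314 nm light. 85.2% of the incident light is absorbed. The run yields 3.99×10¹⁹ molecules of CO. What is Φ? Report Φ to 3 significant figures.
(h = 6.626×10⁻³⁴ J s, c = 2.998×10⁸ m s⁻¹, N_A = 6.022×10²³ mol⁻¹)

Product: 3.99×10¹⁹ / 6.022×10²³ = 6.626×10⁻⁵ mol.
Photon energy at 314 nm: hc/λ = (6.626×10⁻³⁴)(2.998×10⁸)/(314×10⁻⁹) = 6.326×10⁻¹⁹ J.
Photons incident: 220 / 6.326×10⁻¹⁹ = 3.478×10²⁰, i.e. 3.478×10²⁰/6.022×10²³ = 5.775×10⁻⁴ mol.
Photons absorbed: 0.852 × 5.775×10⁻⁴ = 4.920×10⁻⁴ mol.
Φ = 6.626×10⁻⁵ mol / 4.920×10⁻⁴ mol photons = 0.135.

Φ = 0.135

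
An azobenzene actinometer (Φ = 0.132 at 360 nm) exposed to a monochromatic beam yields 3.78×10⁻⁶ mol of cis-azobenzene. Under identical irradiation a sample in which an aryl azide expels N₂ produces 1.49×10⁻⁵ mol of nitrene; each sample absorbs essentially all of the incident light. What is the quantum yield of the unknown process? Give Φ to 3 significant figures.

Photons absorbed by the actinometer: 3.78×10⁻⁶ / 0.132 = 2.864×10⁻⁵ mol.
Φ(unknown) = 1.49×10⁻⁵ / 2.864×10⁻⁵ = 0.520.

Φ = 0.520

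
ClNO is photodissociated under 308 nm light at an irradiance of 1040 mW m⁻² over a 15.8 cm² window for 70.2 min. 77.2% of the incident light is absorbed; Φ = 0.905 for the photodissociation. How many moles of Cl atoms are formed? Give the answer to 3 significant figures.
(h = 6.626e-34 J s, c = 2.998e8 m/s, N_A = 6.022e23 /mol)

Photon energy at 308 nm: hc/λ = (6.626e-34)(2.998e8)/(308e-9) = 6.450e-19 J.
Energy delivered: (1040 mW m⁻²)(15.8e-4 m²)(4212 s) = 6.921 J.
Photons incident: 6.921 / 6.450e-19 = 1.073e19, i.e. 1.073e19/6.022e23 = 1.782e-5 mol.
Photons absorbed: 0.772 × 1.782e-5 = 1.376e-5 mol.
Product: Φ × n_abs = 0.905 × 1.376e-5 = 1.245e-5 mol.

1.25e-5 mol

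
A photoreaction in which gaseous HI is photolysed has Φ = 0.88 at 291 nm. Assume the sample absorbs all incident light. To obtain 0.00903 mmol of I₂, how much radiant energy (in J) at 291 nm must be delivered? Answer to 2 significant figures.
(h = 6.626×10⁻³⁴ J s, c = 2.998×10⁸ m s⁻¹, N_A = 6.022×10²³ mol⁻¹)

Product: 0.00903 mmol = 9.03×10⁻⁶ mol.
Photons that must be absorbed: 9.03×10⁻⁶ / 0.88 = 1.026×10⁻⁵ mol.
Photon energy: hc/λ = 6.826×10⁻¹⁹ J; per mole, 4.111×10⁵ J mol⁻¹.
Energy required: 1.026×10⁻⁵ × 4.111×10⁵ = 4.2 J.

4.2 J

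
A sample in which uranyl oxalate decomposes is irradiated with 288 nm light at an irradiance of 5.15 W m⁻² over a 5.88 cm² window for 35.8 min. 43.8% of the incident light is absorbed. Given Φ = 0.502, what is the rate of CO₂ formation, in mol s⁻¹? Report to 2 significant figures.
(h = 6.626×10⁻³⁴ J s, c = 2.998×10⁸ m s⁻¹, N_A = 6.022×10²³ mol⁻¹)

1.6×10⁻⁹ mol s⁻¹

Photon energy at 288 nm: hc/λ = (6.626×10⁻³⁴)(2.998×10⁸)/(288×10⁻⁹) = 6.897×10⁻¹⁹ J.
Energy delivered: (5.15 W m⁻²)(5.88×10⁻⁴ m²)(2148 s) = 6.505 J.
Photons incident: 6.505 / 6.897×10⁻¹⁹ = 9.432×10¹⁸, i.e. 9.432×10¹⁸/6.022×10²³ = 1.566×10⁻⁵ mol.
Photons absorbed: 0.438 × 1.566×10⁻⁵ = 6.859×10⁻⁶ mol.
Product formed: 0.502 × 6.859×10⁻⁶ = 3.443×10⁻⁶ mol.
Rate: 3.443×10⁻⁶ / 2148 s = 1.6×10⁻⁹ mol s⁻¹.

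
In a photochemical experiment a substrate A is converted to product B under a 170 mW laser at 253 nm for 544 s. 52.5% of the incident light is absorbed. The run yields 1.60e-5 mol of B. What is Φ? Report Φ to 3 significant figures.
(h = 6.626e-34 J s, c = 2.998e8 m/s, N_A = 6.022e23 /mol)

Photon energy at 253 nm: hc/λ = (6.626e-34)(2.998e8)/(253e-9) = 7.852e-19 J.
Energy delivered: (170 mW)(544 s) = 92.48 J.
Photons incident: 92.48 / 7.852e-19 = 1.178e20, i.e. 1.178e20/6.022e23 = 1.956e-4 mol.
Photons absorbed: 0.525 × 1.956e-4 = 1.027e-4 mol.
Φ = 1.60e-5 mol / 1.027e-4 mol photons = 0.156.

Φ = 0.156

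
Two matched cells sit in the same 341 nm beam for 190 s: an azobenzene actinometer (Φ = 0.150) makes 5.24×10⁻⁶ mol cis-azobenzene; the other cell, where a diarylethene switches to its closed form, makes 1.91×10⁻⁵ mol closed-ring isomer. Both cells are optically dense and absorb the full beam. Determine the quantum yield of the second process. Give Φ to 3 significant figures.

Photons absorbed by the actinometer: 5.24×10⁻⁶ / 0.150 = 3.493×10⁻⁵ mol.
Φ(unknown) = 1.91×10⁻⁵ / 3.493×10⁻⁵ = 0.547.

Φ = 0.547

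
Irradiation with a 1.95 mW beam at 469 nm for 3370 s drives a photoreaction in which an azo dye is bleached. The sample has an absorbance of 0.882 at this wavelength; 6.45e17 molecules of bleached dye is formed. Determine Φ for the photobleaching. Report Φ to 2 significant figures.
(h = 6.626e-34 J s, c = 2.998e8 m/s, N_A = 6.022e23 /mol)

Φ = 0.048

Product: 6.45e17 / 6.022e23 = 1.071e-6 mol.
Photon energy at 469 nm: hc/λ = (6.626e-34)(2.998e8)/(469e-9) = 4.236e-19 J.
Energy delivered: (1.95 mW)(3370 s) = 6.571 J.
Photons incident: 6.571 / 4.236e-19 = 1.551e19, i.e. 1.551e19/6.022e23 = 2.576e-5 mol.
Fraction absorbed: 1 − 10^(−0.882) = 0.8688.
Photons absorbed: 0.8688 × 2.576e-5 = 2.238e-5 mol.
Φ = 1.071e-6 mol / 2.238e-5 mol photons = 0.048.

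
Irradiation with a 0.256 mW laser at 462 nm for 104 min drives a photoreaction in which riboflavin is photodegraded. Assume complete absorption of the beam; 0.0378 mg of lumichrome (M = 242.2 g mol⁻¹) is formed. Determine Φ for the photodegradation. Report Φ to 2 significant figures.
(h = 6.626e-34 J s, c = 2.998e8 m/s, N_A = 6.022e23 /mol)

Product: 0.0378 mg / 242.2 g mol⁻¹ = 1.561e-7 mol.
Photon energy at 462 nm: hc/λ = (6.626e-34)(2.998e8)/(462e-9) = 4.300e-19 J.
Energy delivered: (0.256 mW)(6240 s) = 1.597 J.
Photons incident: 1.597 / 4.300e-19 = 3.714e18, i.e. 3.714e18/6.022e23 = 6.167e-6 mol.
Φ = 1.561e-7 mol / 6.167e-6 mol photons = 0.025.

Φ = 0.025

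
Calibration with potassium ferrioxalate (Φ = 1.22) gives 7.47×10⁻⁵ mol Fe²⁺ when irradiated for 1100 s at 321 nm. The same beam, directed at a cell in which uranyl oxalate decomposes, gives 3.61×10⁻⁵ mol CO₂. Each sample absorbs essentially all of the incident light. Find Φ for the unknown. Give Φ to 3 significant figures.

Photons absorbed by the actinometer: 7.47×10⁻⁵ / 1.22 = 6.123×10⁻⁵ mol.
Φ(unknown) = 3.61×10⁻⁵ / 6.123×10⁻⁵ = 0.590.

Φ = 0.590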